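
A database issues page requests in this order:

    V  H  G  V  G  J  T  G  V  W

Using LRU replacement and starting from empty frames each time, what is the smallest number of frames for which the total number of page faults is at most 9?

2

f=1: 10 faults
f=2: 9 faults
f=3: 7 faults
f=4: 6 faults
f=5: 6 faults
f=6: 6 faults
Smallest f with faults ≤ 9 is 2.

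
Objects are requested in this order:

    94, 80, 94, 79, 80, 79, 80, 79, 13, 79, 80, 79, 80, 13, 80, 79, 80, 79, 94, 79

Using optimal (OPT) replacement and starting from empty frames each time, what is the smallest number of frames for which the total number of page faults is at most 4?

4

f=1: 20 faults
f=2: 8 faults
f=3: 5 faults
f=4: 4 faults
Smallest f with faults ≤ 4 is 4.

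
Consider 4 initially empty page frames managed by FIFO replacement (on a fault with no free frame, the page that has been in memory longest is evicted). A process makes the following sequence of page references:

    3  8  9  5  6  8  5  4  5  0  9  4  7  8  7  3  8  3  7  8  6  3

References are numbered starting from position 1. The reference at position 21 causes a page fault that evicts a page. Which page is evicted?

9

pos 1: 3 → miss, frames [3]
pos 2: 8 → miss, frames [3, 8]
pos 3: 9 → miss, frames [3, 8, 9]
pos 4: 5 → miss, frames [3, 8, 9, 5]
pos 5: 6 → miss, evict 3, frames [8, 9, 5, 6]
pos 6: 8 → hit
pos 7: 5 → hit
pos 8: 4 → miss, evict 8, frames [9, 5, 6, 4]
pos 9: 5 → hit
pos 10: 0 → miss, evict 9, frames [5, 6, 4, 0]
pos 11: 9 → miss, evict 5, frames [6, 4, 0, 9]
pos 12: 4 → hit
pos 13: 7 → miss, evict 6, frames [4, 0, 9, 7]
pos 14: 8 → miss, evict 4, frames [0, 9, 7, 8]
pos 15: 7 → hit
pos 16: 3 → miss, evict 0, frames [9, 7, 8, 3]
pos 17: 8 → hit
pos 18: 3 → hit
pos 19: 7 → hit
pos 20: 8 → hit
pos 21: 6 → miss, evict 9, frames [7, 8, 3, 6]
At position 21, page 9 is evicted.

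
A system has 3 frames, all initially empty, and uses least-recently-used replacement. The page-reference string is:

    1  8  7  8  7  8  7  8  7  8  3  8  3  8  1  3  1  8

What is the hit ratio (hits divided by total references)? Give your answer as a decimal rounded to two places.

0.72

1 → fault, frames (1)
8 → fault, frames (1 8)
7 → fault, frames (1 8 7)
8 → hit
7 → hit
8 → hit
7 → hit
8 → hit
7 → hit
8 → hit
3 → fault, evict 1, frames (7 8 3)
8 → hit
3 → hit
8 → hit
1 → fault, evict 7, frames (3 8 1)
3 → hit
1 → hit
8 → hit
Hits: 13 of 18 references → 13/18 = 0.7222.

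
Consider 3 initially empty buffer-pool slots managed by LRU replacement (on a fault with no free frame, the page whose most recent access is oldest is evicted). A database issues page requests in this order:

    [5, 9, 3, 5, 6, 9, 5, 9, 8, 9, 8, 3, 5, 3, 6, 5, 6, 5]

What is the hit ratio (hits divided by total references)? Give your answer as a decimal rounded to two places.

0.50

5: miss, frames (5)
9: miss, frames (5 9)
3: miss, frames (5 9 3)
5: hit
6: miss, evict 9, frames (3 5 6)
9: miss, evict 3, frames (5 6 9)
5: hit
9: hit
8: miss, evict 6, frames (5 9 8)
9: hit
8: hit
3: miss, evict 5, frames (9 8 3)
5: miss, evict 9, frames (8 3 5)
3: hit
6: miss, evict 8, frames (5 3 6)
5: hit
6: hit
5: hit
Hits: 9 of 18 references → 9/18 = 0.5000.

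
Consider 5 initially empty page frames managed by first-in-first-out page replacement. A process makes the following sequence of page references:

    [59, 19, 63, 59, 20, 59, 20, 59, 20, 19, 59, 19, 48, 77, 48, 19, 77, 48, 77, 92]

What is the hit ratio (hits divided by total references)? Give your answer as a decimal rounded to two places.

0.65

59 -> miss, frames {59}
19 -> miss, frames {59,19}
63 -> miss, frames {59,19,63}
59 -> hit
20 -> miss, frames {59,19,63,20}
59 -> hit
20 -> hit
59 -> hit
20 -> hit
19 -> hit
59 -> hit
19 -> hit
48 -> miss, frames {59,19,63,20,48}
77 -> miss, evict 59, frames {19,63,20,48,77}
48 -> hit
19 -> hit
77 -> hit
48 -> hit
77 -> hit
92 -> miss, evict 19, frames {63,20,48,77,92}
Hits: 13 of 20 references → 13/20 = 0.6500.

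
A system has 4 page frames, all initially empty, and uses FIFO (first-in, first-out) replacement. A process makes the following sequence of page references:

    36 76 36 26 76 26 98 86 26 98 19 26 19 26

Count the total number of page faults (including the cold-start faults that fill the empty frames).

36: miss, frames [36]
76: miss, frames [36, 76]
36: hit
26: miss, frames [36, 76, 26]
76: hit
26: hit
98: miss, frames [36, 76, 26, 98]
86: miss, evict 36, frames [76, 26, 98, 86]
26: hit
98: hit
19: miss, evict 76, frames [26, 98, 86, 19]
26: hit
19: hit
26: hit
Page faults: 6.

6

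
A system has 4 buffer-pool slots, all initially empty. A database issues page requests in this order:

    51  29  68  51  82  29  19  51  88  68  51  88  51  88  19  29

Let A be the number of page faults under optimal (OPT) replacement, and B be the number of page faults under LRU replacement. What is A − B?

Under OPT: F F F . F . F . F . . . . . . F → 7 faults.
Under LRU: F F F . F . F . F F . . . . . F → 8 faults.
A − B = 7 − 8 = -1.

-1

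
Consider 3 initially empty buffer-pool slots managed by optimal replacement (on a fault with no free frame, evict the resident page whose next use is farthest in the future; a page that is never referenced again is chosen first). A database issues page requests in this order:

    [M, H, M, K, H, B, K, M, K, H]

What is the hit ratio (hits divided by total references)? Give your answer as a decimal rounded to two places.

M -> miss, frames {M}
H -> miss, frames {M,H}
M -> hit
K -> miss, frames {M,H,K}
H -> hit
B -> miss, evict H, frames {M,K,B}
K -> hit
M -> hit
K -> hit
H -> miss, evict B, frames {M,K,H}
Hits: 5 of 10 references → 5/10 = 0.5000.

0.50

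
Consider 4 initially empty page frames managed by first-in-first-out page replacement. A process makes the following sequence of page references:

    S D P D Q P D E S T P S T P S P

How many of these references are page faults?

S: miss, frames {S}
D: miss, frames {S,D}
P: miss, frames {S,D,P}
D: hit
Q: miss, frames {S,D,P,Q}
P: hit
D: hit
E: miss, evict S, frames {D,P,Q,E}
S: miss, evict D, frames {P,Q,E,S}
T: miss, evict P, frames {Q,E,S,T}
P: miss, evict Q, frames {E,S,T,P}
S: hit
T: hit
P: hit
S: hit
P: hit
Page faults: 8.

8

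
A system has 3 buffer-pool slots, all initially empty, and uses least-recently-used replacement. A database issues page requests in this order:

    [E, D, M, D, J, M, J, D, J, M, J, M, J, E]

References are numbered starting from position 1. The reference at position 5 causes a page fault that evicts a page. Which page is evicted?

pos 1: E → fault, frames {E}
pos 2: D → fault, frames {E,D}
pos 3: M → fault, frames {E,D,M}
pos 4: D → hit
pos 5: J → fault, evict E, frames {M,D,J}
At position 5, page E is evicted.

E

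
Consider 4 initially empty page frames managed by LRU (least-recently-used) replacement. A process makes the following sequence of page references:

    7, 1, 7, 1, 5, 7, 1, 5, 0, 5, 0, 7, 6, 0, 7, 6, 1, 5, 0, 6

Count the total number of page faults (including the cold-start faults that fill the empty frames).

8

7: fault, frames {7}
1: fault, frames {7,1}
7: hit
1: hit
5: fault, frames {7,1,5}
7: hit
1: hit
5: hit
0: fault, frames {7,1,5,0}
5: hit
0: hit
7: hit
6: fault, evict 1, frames {5,0,7,6}
0: hit
7: hit
6: hit
1: fault, evict 5, frames {0,7,6,1}
5: fault, evict 0, frames {7,6,1,5}
0: fault, evict 7, frames {6,1,5,0}
6: hit
Page faults: 8.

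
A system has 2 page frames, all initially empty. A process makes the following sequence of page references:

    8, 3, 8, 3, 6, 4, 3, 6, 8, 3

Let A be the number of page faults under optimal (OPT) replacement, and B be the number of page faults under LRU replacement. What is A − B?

-2

Under OPT: F F . . F F . F F . → 6 faults.
Under LRU: F F . . F F F F F F → 8 faults.
A − B = 6 − 8 = -2.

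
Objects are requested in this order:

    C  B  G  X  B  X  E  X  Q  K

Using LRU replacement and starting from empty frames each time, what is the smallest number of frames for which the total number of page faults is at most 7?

3

f=1: 10 faults
f=2: 8 faults
f=3: 7 faults
f=4: 7 faults
f=5: 7 faults
f=6: 7 faults
f=7: 7 faults
Smallest f with faults ≤ 7 is 3.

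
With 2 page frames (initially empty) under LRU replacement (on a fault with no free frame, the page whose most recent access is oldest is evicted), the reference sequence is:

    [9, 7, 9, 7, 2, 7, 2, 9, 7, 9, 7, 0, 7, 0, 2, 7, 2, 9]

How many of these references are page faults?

9

9 -> fault, frames (9)
7 -> fault, frames (9 7)
9 -> hit
7 -> hit
2 -> fault, evict 9, frames (7 2)
7 -> hit
2 -> hit
9 -> fault, evict 7, frames (2 9)
7 -> fault, evict 2, frames (9 7)
9 -> hit
7 -> hit
0 -> fault, evict 9, frames (7 0)
7 -> hit
0 -> hit
2 -> fault, evict 7, frames (0 2)
7 -> fault, evict 0, frames (2 7)
2 -> hit
9 -> fault, evict 7, frames (2 9)
Page faults: 9.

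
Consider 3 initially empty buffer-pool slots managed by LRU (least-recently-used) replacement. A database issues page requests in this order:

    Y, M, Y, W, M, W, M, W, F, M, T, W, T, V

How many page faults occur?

7

Y -> miss, frames (Y)
M -> miss, frames (Y M)
Y -> hit
W -> miss, frames (M Y W)
M -> hit
W -> hit
M -> hit
W -> hit
F -> miss, evict Y, frames (M W F)
M -> hit
T -> miss, evict W, frames (F M T)
W -> miss, evict F, frames (M T W)
T -> hit
V -> miss, evict M, frames (W T V)
Page faults: 7.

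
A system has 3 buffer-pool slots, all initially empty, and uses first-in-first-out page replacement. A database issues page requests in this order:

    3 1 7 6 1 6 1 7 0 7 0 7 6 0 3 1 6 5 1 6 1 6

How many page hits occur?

13

3 → fault, frames {3}
1 → fault, frames {3,1}
7 → fault, frames {3,1,7}
6 → fault, evict 3, frames {1,7,6}
1 → hit
6 → hit
1 → hit
7 → hit
0 → fault, evict 1, frames {7,6,0}
7 → hit
0 → hit
7 → hit
6 → hit
0 → hit
3 → fault, evict 7, frames {6,0,3}
1 → fault, evict 6, frames {0,3,1}
6 → fault, evict 0, frames {3,1,6}
5 → fault, evict 3, frames {1,6,5}
1 → hit
6 → hit
1 → hit
6 → hit
Hits: 13.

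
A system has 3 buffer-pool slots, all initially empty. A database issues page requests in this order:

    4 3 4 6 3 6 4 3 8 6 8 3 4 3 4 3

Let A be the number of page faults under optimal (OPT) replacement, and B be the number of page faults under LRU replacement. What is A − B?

-1

Under OPT: F F . F . . . . F . . . F . . . → 5 faults.
Under LRU: F F . F . . . . F F . . F . . . → 6 faults.
A − B = 5 − 6 = -1.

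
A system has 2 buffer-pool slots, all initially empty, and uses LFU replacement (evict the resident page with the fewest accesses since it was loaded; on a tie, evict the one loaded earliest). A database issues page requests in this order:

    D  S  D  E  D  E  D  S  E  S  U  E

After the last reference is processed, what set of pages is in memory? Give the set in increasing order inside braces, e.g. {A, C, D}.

D → fault, frames [D]
S → fault, frames [D, S]
D → hit
E → fault, evict S, frames [D, E]
D → hit
E → hit
D → hit
S → fault, evict E, frames [D, S]
E → fault, evict S, frames [D, E]
S → fault, evict E, frames [D, S]
U → fault, evict S, frames [D, U]
E → fault, evict U, frames [D, E]

{D, E}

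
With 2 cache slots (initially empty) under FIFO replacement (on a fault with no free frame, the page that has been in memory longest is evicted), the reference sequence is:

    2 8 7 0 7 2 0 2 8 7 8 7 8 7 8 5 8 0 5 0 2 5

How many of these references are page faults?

12

2: miss, frames [2]
8: miss, frames [2, 8]
7: miss, evict 2, frames [8, 7]
0: miss, evict 8, frames [7, 0]
7: hit
2: miss, evict 7, frames [0, 2]
0: hit
2: hit
8: miss, evict 0, frames [2, 8]
7: miss, evict 2, frames [8, 7]
8: hit
7: hit
8: hit
7: hit
8: hit
5: miss, evict 8, frames [7, 5]
8: miss, evict 7, frames [5, 8]
0: miss, evict 5, frames [8, 0]
5: miss, evict 8, frames [0, 5]
0: hit
2: miss, evict 0, frames [5, 2]
5: hit
Page faults: 12.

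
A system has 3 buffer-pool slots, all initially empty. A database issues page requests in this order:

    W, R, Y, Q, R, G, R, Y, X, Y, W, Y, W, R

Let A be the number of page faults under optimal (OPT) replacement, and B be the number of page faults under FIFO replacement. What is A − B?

Under OPT: F F F F . F . . F . F . . . → 7 faults.
Under FIFO: F F F F . F F F F . F . . F → 10 faults.
A − B = 7 − 10 = -3.

-3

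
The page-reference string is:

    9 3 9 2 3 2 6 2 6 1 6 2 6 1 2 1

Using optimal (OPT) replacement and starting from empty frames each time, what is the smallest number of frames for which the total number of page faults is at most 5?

3

f=1: 16 faults
f=2: 7 faults
f=3: 5 faults
f=4: 5 faults
f=5: 5 faults
Smallest f with faults ≤ 5 is 3.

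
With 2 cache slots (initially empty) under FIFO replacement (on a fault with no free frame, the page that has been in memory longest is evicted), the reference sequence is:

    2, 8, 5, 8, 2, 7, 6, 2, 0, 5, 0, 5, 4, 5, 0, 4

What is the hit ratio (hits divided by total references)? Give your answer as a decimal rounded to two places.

0.31

2 → fault, frames [2]
8 → fault, frames [2, 8]
5 → fault, evict 2, frames [8, 5]
8 → hit
2 → fault, evict 8, frames [5, 2]
7 → fault, evict 5, frames [2, 7]
6 → fault, evict 2, frames [7, 6]
2 → fault, evict 7, frames [6, 2]
0 → fault, evict 6, frames [2, 0]
5 → fault, evict 2, frames [0, 5]
0 → hit
5 → hit
4 → fault, evict 0, frames [5, 4]
5 → hit
0 → fault, evict 5, frames [4, 0]
4 → hit
Hits: 5 of 16 references → 5/16 = 0.3125.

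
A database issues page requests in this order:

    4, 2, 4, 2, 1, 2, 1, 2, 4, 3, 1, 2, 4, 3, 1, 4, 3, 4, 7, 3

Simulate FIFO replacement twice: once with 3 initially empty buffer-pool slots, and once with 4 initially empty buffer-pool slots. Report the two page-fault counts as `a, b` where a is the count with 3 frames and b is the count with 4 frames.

6, 5

3 frames: F F . . F . . . . F . . F . . . . . F . → 6 faults.
4 frames: F F . . F . . . . F . . . . . . . . F . → 5 faults.
5 < 6: adding a frame reduced faults, as is typical.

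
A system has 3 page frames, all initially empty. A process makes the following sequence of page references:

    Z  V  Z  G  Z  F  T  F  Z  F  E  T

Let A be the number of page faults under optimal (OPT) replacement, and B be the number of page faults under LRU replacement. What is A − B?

-1

Under OPT: F F . F . F F . . . F . → 6 faults.
Under LRU: F F . F . F F . . . F F → 7 faults.
A − B = 6 − 7 = -1.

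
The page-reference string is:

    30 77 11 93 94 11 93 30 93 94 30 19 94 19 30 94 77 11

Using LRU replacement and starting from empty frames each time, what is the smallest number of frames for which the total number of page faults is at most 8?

5

f=1: 18 faults
f=2: 16 faults
f=3: 10 faults
f=4: 9 faults
f=5: 8 faults
f=6: 6 faults
Smallest f with faults ≤ 8 is 5.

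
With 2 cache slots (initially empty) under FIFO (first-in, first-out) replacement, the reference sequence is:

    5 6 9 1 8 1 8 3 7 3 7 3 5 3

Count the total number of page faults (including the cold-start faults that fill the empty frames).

5 -> fault, frames [5]
6 -> fault, frames [5, 6]
9 -> fault, evict 5, frames [6, 9]
1 -> fault, evict 6, frames [9, 1]
8 -> fault, evict 9, frames [1, 8]
1 -> hit
8 -> hit
3 -> fault, evict 1, frames [8, 3]
7 -> fault, evict 8, frames [3, 7]
3 -> hit
7 -> hit
3 -> hit
5 -> fault, evict 3, frames [7, 5]
3 -> fault, evict 7, frames [5, 3]
Page faults: 9.

9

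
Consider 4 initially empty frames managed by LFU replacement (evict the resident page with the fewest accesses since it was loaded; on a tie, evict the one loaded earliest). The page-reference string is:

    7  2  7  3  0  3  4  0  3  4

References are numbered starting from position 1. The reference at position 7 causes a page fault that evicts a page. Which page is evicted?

2

pos 1: 7 -> miss, frames (7)
pos 2: 2 -> miss, frames (7 2)
pos 3: 7 -> hit
pos 4: 3 -> miss, frames (7 2 3)
pos 5: 0 -> miss, frames (7 2 3 0)
pos 6: 3 -> hit
pos 7: 4 -> miss, evict 2, frames (7 3 0 4)
At position 7, page 2 is evicted.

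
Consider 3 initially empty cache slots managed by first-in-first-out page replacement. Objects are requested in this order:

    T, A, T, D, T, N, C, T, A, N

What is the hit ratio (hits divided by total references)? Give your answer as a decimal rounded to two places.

0.20

T -> fault, frames (T)
A -> fault, frames (T A)
T -> hit
D -> fault, frames (T A D)
T -> hit
N -> fault, evict T, frames (A D N)
C -> fault, evict A, frames (D N C)
T -> fault, evict D, frames (N C T)
A -> fault, evict N, frames (C T A)
N -> fault, evict C, frames (T A N)
Hits: 2 of 10 references → 2/10 = 0.2000.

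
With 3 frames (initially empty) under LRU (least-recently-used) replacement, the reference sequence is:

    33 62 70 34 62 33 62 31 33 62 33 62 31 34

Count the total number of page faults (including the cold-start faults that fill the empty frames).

33: miss, frames (33)
62: miss, frames (33 62)
70: miss, frames (33 62 70)
34: miss, evict 33, frames (62 70 34)
62: hit
33: miss, evict 70, frames (34 62 33)
62: hit
31: miss, evict 34, frames (33 62 31)
33: hit
62: hit
33: hit
62: hit
31: hit
34: miss, evict 33, frames (62 31 34)
Page faults: 7.

7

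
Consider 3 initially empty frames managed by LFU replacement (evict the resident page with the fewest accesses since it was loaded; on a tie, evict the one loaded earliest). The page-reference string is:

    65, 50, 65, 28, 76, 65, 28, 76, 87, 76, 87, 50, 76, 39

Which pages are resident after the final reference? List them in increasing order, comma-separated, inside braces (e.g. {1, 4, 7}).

{39, 65, 76}

65 -> miss, frames (65)
50 -> miss, frames (65 50)
65 -> hit
28 -> miss, frames (65 50 28)
76 -> miss, evict 50, frames (65 28 76)
65 -> hit
28 -> hit
76 -> hit
87 -> miss, evict 28, frames (65 76 87)
76 -> hit
87 -> hit
50 -> miss, evict 87, frames (65 76 50)
76 -> hit
39 -> miss, evict 50, frames (65 76 39)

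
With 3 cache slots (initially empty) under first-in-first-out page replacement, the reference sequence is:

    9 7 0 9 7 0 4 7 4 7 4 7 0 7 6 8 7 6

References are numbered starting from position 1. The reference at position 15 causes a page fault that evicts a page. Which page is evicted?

pos 1: 9: fault, frames [9]
pos 2: 7: fault, frames [9, 7]
pos 3: 0: fault, frames [9, 7, 0]
pos 4: 9: hit
pos 5: 7: hit
pos 6: 0: hit
pos 7: 4: fault, evict 9, frames [7, 0, 4]
pos 8: 7: hit
pos 9: 4: hit
pos 10: 7: hit
pos 11: 4: hit
pos 12: 7: hit
pos 13: 0: hit
pos 14: 7: hit
pos 15: 6: fault, evict 7, frames [0, 4, 6]
At position 15, page 7 is evicted.

7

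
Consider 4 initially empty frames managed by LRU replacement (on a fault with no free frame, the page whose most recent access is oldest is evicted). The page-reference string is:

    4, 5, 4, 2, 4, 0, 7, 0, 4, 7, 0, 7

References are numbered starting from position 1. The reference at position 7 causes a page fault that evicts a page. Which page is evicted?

5

pos 1: 4 -> miss, frames {4}
pos 2: 5 -> miss, frames {4,5}
pos 3: 4 -> hit
pos 4: 2 -> miss, frames {5,4,2}
pos 5: 4 -> hit
pos 6: 0 -> miss, frames {5,2,4,0}
pos 7: 7 -> miss, evict 5, frames {2,4,0,7}
At position 7, page 5 is evicted.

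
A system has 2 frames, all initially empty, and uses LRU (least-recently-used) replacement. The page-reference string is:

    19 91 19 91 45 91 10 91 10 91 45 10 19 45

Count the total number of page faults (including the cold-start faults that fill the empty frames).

8

19: miss, frames {19}
91: miss, frames {19,91}
19: hit
91: hit
45: miss, evict 19, frames {91,45}
91: hit
10: miss, evict 45, frames {91,10}
91: hit
10: hit
91: hit
45: miss, evict 10, frames {91,45}
10: miss, evict 91, frames {45,10}
19: miss, evict 45, frames {10,19}
45: miss, evict 10, frames {19,45}
Page faults: 8.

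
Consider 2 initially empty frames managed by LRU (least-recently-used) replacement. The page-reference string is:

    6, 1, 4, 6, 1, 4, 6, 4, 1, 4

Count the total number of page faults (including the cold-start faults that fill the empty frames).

8

6 -> miss, frames [6]
1 -> miss, frames [6, 1]
4 -> miss, evict 6, frames [1, 4]
6 -> miss, evict 1, frames [4, 6]
1 -> miss, evict 4, frames [6, 1]
4 -> miss, evict 6, frames [1, 4]
6 -> miss, evict 1, frames [4, 6]
4 -> hit
1 -> miss, evict 6, frames [4, 1]
4 -> hit
Page faults: 8.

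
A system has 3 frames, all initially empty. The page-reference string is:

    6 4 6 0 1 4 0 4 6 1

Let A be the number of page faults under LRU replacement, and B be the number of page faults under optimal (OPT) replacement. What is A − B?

2

Under LRU: F F . F F F . . F F → 7 faults.
Under OPT: F F . F F . . . F . → 5 faults.
A − B = 7 − 5 = 2.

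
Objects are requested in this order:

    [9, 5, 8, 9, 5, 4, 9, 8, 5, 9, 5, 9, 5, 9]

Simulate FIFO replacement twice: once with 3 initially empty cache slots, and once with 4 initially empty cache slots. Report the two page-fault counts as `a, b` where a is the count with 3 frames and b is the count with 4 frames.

3 frames: F F F . . F F . F . . . . . → 6 faults.
4 frames: F F F . . F . . . . . . . . → 4 faults.
4 < 6: adding a frame reduced faults, as is typical.

6, 4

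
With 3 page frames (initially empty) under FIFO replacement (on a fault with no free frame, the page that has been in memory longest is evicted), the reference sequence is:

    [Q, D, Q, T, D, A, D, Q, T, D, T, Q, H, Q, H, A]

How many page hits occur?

Q → miss, frames (Q)
D → miss, frames (Q D)
Q → hit
T → miss, frames (Q D T)
D → hit
A → miss, evict Q, frames (D T A)
D → hit
Q → miss, evict D, frames (T A Q)
T → hit
D → miss, evict T, frames (A Q D)
T → miss, evict A, frames (Q D T)
Q → hit
H → miss, evict Q, frames (D T H)
Q → miss, evict D, frames (T H Q)
H → hit
A → miss, evict T, frames (H Q A)
Hits: 6.

6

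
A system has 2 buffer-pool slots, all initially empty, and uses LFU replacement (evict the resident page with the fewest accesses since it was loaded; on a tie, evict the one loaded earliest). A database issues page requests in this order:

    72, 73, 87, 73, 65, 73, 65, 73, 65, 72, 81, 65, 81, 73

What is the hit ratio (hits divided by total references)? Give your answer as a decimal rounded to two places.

72 → fault, frames (72)
73 → fault, frames (72 73)
87 → fault, evict 72, frames (73 87)
73 → hit
65 → fault, evict 87, frames (73 65)
73 → hit
65 → hit
73 → hit
65 → hit
72 → fault, evict 65, frames (73 72)
81 → fault, evict 72, frames (73 81)
65 → fault, evict 81, frames (73 65)
81 → fault, evict 65, frames (73 81)
73 → hit
Hits: 6 of 14 references → 6/14 = 0.4286.

0.43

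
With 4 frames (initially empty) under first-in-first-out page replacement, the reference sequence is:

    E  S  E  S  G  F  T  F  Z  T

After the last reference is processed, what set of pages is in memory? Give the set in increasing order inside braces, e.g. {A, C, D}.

E: miss, frames (E)
S: miss, frames (E S)
E: hit
S: hit
G: miss, frames (E S G)
F: miss, frames (E S G F)
T: miss, evict E, frames (S G F T)
F: hit
Z: miss, evict S, frames (G F T Z)
T: hit

{F, G, T, Z}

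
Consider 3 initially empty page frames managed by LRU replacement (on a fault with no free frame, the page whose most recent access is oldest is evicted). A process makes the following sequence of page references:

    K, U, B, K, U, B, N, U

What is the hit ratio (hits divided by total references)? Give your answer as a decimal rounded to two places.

K: fault, frames {K}
U: fault, frames {K,U}
B: fault, frames {K,U,B}
K: hit
U: hit
B: hit
N: fault, evict K, frames {U,B,N}
U: hit
Hits: 4 of 8 references → 4/8 = 0.5000.

0.50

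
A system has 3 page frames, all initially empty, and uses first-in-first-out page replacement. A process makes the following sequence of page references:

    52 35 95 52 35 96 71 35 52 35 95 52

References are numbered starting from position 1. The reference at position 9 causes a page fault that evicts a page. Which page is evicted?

96

pos 1: 52 → fault, frames [52]
pos 2: 35 → fault, frames [52, 35]
pos 3: 95 → fault, frames [52, 35, 95]
pos 4: 52 → hit
pos 5: 35 → hit
pos 6: 96 → fault, evict 52, frames [35, 95, 96]
pos 7: 71 → fault, evict 35, frames [95, 96, 71]
pos 8: 35 → fault, evict 95, frames [96, 71, 35]
pos 9: 52 → fault, evict 96, frames [71, 35, 52]
At position 9, page 96 is evicted.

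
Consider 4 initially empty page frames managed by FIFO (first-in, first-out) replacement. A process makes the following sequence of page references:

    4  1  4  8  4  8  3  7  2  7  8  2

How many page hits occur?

4: miss, frames {4}
1: miss, frames {4,1}
4: hit
8: miss, frames {4,1,8}
4: hit
8: hit
3: miss, frames {4,1,8,3}
7: miss, evict 4, frames {1,8,3,7}
2: miss, evict 1, frames {8,3,7,2}
7: hit
8: hit
2: hit
Hits: 6.

6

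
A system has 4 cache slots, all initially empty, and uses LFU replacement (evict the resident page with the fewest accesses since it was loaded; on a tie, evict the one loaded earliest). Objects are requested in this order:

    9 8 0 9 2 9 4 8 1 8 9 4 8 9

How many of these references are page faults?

7

9 -> miss, frames (9)
8 -> miss, frames (9 8)
0 -> miss, frames (9 8 0)
9 -> hit
2 -> miss, frames (9 8 0 2)
9 -> hit
4 -> miss, evict 8, frames (9 0 2 4)
8 -> miss, evict 0, frames (9 2 4 8)
1 -> miss, evict 2, frames (9 4 8 1)
8 -> hit
9 -> hit
4 -> hit
8 -> hit
9 -> hit
Page faults: 7.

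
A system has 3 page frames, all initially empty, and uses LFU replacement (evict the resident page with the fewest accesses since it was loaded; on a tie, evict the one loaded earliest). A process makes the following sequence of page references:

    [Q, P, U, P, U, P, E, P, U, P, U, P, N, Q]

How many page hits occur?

8

Q → fault, frames {Q}
P → fault, frames {Q,P}
U → fault, frames {Q,P,U}
P → hit
U → hit
P → hit
E → fault, evict Q, frames {P,U,E}
P → hit
U → hit
P → hit
U → hit
P → hit
N → fault, evict E, frames {P,U,N}
Q → fault, evict N, frames {P,U,Q}
Hits: 8.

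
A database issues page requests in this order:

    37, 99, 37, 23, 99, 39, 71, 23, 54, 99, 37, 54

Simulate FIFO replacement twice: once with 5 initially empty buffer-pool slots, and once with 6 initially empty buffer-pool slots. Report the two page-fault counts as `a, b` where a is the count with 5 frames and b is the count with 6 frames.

7, 6

5 frames: F F . F . F F . F . F . → 7 faults.
6 frames: F F . F . F F . F . . . → 6 faults.
6 < 7: adding a frame reduced faults, as is typical.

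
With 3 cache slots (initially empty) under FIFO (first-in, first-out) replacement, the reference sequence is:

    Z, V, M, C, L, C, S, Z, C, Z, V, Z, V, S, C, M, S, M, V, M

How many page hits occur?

Z → miss, frames (Z)
V → miss, frames (Z V)
M → miss, frames (Z V M)
C → miss, evict Z, frames (V M C)
L → miss, evict V, frames (M C L)
C → hit
S → miss, evict M, frames (C L S)
Z → miss, evict C, frames (L S Z)
C → miss, evict L, frames (S Z C)
Z → hit
V → miss, evict S, frames (Z C V)
Z → hit
V → hit
S → miss, evict Z, frames (C V S)
C → hit
M → miss, evict C, frames (V S M)
S → hit
M → hit
V → hit
M → hit
Hits: 9.

9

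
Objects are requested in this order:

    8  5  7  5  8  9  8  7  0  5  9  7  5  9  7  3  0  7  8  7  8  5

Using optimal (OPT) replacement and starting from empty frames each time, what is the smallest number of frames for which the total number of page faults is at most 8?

4

f=1: 22 faults
f=2: 14 faults
f=3: 9 faults
f=4: 7 faults
f=5: 6 faults
f=6: 6 faults
Smallest f with faults ≤ 8 is 4.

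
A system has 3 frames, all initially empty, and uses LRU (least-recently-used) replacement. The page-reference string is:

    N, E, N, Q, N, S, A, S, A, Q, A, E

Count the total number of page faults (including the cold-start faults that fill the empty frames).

N → fault, frames [N]
E → fault, frames [N, E]
N → hit
Q → fault, frames [E, N, Q]
N → hit
S → fault, evict E, frames [Q, N, S]
A → fault, evict Q, frames [N, S, A]
S → hit
A → hit
Q → fault, evict N, frames [S, A, Q]
A → hit
E → fault, evict S, frames [Q, A, E]
Page faults: 7.

7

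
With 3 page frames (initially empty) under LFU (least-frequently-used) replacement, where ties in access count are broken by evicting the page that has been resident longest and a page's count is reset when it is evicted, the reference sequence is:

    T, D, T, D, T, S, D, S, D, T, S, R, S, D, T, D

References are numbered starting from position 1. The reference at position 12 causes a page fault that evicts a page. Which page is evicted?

pos 1: T -> miss, frames [T]
pos 2: D -> miss, frames [T, D]
pos 3: T -> hit
pos 4: D -> hit
pos 5: T -> hit
pos 6: S -> miss, frames [T, D, S]
pos 7: D -> hit
pos 8: S -> hit
pos 9: D -> hit
pos 10: T -> hit
pos 11: S -> hit
pos 12: R -> miss, evict S, frames [T, D, R]
At position 12, page S is evicted.

S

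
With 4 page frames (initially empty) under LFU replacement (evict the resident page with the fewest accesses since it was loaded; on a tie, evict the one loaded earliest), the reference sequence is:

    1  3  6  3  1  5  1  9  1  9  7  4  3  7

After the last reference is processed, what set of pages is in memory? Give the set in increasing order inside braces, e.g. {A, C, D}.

{1, 3, 7, 9}

1: miss, frames [1]
3: miss, frames [1, 3]
6: miss, frames [1, 3, 6]
3: hit
1: hit
5: miss, frames [1, 3, 6, 5]
1: hit
9: miss, evict 6, frames [1, 3, 5, 9]
1: hit
9: hit
7: miss, evict 5, frames [1, 3, 9, 7]
4: miss, evict 7, frames [1, 3, 9, 4]
3: hit
7: miss, evict 4, frames [1, 3, 9, 7]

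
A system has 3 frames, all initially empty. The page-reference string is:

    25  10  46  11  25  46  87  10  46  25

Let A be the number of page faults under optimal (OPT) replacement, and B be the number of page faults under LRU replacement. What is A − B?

Under OPT: F F F F . . F F . . → 6 faults.
Under LRU: F F F F F . F F . F → 8 faults.
A − B = 6 − 8 = -2.

-2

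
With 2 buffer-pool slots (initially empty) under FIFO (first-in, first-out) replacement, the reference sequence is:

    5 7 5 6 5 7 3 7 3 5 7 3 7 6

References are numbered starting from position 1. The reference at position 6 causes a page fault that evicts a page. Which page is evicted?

6

pos 1: 5 → fault, frames (5)
pos 2: 7 → fault, frames (5 7)
pos 3: 5 → hit
pos 4: 6 → fault, evict 5, frames (7 6)
pos 5: 5 → fault, evict 7, frames (6 5)
pos 6: 7 → fault, evict 6, frames (5 7)
At position 6, page 6 is evicted.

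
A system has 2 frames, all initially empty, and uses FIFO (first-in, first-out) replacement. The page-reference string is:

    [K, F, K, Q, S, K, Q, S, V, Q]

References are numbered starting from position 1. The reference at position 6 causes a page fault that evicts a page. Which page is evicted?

pos 1: K → fault, frames (K)
pos 2: F → fault, frames (K F)
pos 3: K → hit
pos 4: Q → fault, evict K, frames (F Q)
pos 5: S → fault, evict F, frames (Q S)
pos 6: K → fault, evict Q, frames (S K)
At position 6, page Q is evicted.

Q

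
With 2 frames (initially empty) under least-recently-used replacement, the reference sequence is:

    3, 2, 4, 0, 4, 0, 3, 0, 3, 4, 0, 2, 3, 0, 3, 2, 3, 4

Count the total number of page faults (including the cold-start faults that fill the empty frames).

12

3 → miss, frames [3]
2 → miss, frames [3, 2]
4 → miss, evict 3, frames [2, 4]
0 → miss, evict 2, frames [4, 0]
4 → hit
0 → hit
3 → miss, evict 4, frames [0, 3]
0 → hit
3 → hit
4 → miss, evict 0, frames [3, 4]
0 → miss, evict 3, frames [4, 0]
2 → miss, evict 4, frames [0, 2]
3 → miss, evict 0, frames [2, 3]
0 → miss, evict 2, frames [3, 0]
3 → hit
2 → miss, evict 0, frames [3, 2]
3 → hit
4 → miss, evict 2, frames [3, 4]
Page faults: 12.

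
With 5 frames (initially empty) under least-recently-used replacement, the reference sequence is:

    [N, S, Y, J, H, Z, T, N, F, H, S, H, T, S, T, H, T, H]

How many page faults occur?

N: fault, frames {N}
S: fault, frames {N,S}
Y: fault, frames {N,S,Y}
J: fault, frames {N,S,Y,J}
H: fault, frames {N,S,Y,J,H}
Z: fault, evict N, frames {S,Y,J,H,Z}
T: fault, evict S, frames {Y,J,H,Z,T}
N: fault, evict Y, frames {J,H,Z,T,N}
F: fault, evict J, frames {H,Z,T,N,F}
H: hit
S: fault, evict Z, frames {T,N,F,H,S}
H: hit
T: hit
S: hit
T: hit
H: hit
T: hit
H: hit
Page faults: 10.

10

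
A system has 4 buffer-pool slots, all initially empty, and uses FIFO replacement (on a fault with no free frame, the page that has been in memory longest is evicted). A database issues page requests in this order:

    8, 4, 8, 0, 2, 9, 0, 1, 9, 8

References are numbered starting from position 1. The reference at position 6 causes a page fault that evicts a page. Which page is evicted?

8

pos 1: 8 -> fault, frames {8}
pos 2: 4 -> fault, frames {8,4}
pos 3: 8 -> hit
pos 4: 0 -> fault, frames {8,4,0}
pos 5: 2 -> fault, frames {8,4,0,2}
pos 6: 9 -> fault, evict 8, frames {4,0,2,9}
At position 6, page 8 is evicted.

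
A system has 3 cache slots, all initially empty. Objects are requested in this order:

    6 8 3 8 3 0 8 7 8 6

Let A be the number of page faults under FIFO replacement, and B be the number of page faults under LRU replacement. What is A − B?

1

Under FIFO: F F F . . F . F F F → 7 faults.
Under LRU: F F F . . F . F . F → 6 faults.
A − B = 7 − 6 = 1.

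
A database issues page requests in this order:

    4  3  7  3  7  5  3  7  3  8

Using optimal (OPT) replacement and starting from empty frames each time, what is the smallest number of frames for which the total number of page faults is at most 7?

2

f=1: 10 faults
f=2: 6 faults
f=3: 5 faults
f=4: 5 faults
f=5: 5 faults
Smallest f with faults ≤ 7 is 2.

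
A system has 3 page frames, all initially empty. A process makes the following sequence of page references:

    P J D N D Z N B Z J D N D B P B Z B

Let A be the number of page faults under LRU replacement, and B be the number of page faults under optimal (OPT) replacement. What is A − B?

Under LRU: F F F F . F . F . F F F . F F . F . → 12 faults.
Under OPT: F F F F . F . F . . F F . . F . F . → 10 faults.
A − B = 12 − 10 = 2.

2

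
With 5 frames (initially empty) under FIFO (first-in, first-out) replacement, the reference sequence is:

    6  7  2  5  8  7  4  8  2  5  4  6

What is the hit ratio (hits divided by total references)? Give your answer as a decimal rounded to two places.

6 -> fault, frames (6)
7 -> fault, frames (6 7)
2 -> fault, frames (6 7 2)
5 -> fault, frames (6 7 2 5)
8 -> fault, frames (6 7 2 5 8)
7 -> hit
4 -> fault, evict 6, frames (7 2 5 8 4)
8 -> hit
2 -> hit
5 -> hit
4 -> hit
6 -> fault, evict 7, frames (2 5 8 4 6)
Hits: 5 of 12 references → 5/12 = 0.4167.

0.42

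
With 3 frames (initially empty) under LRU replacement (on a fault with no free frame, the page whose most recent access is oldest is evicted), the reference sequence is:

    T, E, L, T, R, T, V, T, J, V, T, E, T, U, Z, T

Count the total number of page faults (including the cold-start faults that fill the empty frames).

T → miss, frames [T]
E → miss, frames [T, E]
L → miss, frames [T, E, L]
T → hit
R → miss, evict E, frames [L, T, R]
T → hit
V → miss, evict L, frames [R, T, V]
T → hit
J → miss, evict R, frames [V, T, J]
V → hit
T → hit
E → miss, evict J, frames [V, T, E]
T → hit
U → miss, evict V, frames [E, T, U]
Z → miss, evict E, frames [T, U, Z]
T → hit
Page faults: 9.

9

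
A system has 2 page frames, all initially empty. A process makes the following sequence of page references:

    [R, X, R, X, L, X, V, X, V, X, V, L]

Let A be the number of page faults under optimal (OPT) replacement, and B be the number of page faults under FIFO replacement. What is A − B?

Under OPT: F F . . F . F . . . . F → 5 faults.
Under FIFO: F F . . F . F F . . . F → 6 faults.
A − B = 5 − 6 = -1.

-1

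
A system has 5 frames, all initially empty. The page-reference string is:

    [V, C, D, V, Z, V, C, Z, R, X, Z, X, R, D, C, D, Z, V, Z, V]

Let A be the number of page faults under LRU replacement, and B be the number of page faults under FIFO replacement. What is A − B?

1

Under LRU: F F F . F . . . F F . . . F . . . F . . → 8 faults.
Under FIFO: F F F . F . . . F F . . . . . . . F . . → 7 faults.
A − B = 8 − 7 = 1.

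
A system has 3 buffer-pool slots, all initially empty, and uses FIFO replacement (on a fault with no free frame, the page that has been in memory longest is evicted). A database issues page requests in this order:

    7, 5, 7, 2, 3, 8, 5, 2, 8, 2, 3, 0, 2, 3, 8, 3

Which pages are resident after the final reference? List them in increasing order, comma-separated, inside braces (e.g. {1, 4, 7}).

{0, 3, 8}

7 -> fault, frames [7]
5 -> fault, frames [7, 5]
7 -> hit
2 -> fault, frames [7, 5, 2]
3 -> fault, evict 7, frames [5, 2, 3]
8 -> fault, evict 5, frames [2, 3, 8]
5 -> fault, evict 2, frames [3, 8, 5]
2 -> fault, evict 3, frames [8, 5, 2]
8 -> hit
2 -> hit
3 -> fault, evict 8, frames [5, 2, 3]
0 -> fault, evict 5, frames [2, 3, 0]
2 -> hit
3 -> hit
8 -> fault, evict 2, frames [3, 0, 8]
3 -> hit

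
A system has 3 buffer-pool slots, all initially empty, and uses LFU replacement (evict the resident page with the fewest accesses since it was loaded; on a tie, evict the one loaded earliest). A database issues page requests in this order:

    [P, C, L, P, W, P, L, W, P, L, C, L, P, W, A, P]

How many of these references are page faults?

7

P: fault, frames {P}
C: fault, frames {P,C}
L: fault, frames {P,C,L}
P: hit
W: fault, evict C, frames {P,L,W}
P: hit
L: hit
W: hit
P: hit
L: hit
C: fault, evict W, frames {P,L,C}
L: hit
P: hit
W: fault, evict C, frames {P,L,W}
A: fault, evict W, frames {P,L,A}
P: hit
Page faults: 7.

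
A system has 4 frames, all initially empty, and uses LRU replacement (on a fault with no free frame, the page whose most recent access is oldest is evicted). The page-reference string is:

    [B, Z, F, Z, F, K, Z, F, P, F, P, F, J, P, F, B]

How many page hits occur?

B: miss, frames (B)
Z: miss, frames (B Z)
F: miss, frames (B Z F)
Z: hit
F: hit
K: miss, frames (B Z F K)
Z: hit
F: hit
P: miss, evict B, frames (K Z F P)
F: hit
P: hit
F: hit
J: miss, evict K, frames (Z P F J)
P: hit
F: hit
B: miss, evict Z, frames (J P F B)
Hits: 9.

9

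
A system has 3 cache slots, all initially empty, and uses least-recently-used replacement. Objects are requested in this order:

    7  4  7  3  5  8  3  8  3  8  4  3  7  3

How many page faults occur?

7: miss, frames (7)
4: miss, frames (7 4)
7: hit
3: miss, frames (4 7 3)
5: miss, evict 4, frames (7 3 5)
8: miss, evict 7, frames (3 5 8)
3: hit
8: hit
3: hit
8: hit
4: miss, evict 5, frames (3 8 4)
3: hit
7: miss, evict 8, frames (4 3 7)
3: hit
Page faults: 7.

7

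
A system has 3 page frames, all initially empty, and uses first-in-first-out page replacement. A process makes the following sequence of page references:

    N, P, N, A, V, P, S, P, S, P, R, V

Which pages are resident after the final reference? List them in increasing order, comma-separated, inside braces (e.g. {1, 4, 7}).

{P, R, V}

N: fault, frames [N]
P: fault, frames [N, P]
N: hit
A: fault, frames [N, P, A]
V: fault, evict N, frames [P, A, V]
P: hit
S: fault, evict P, frames [A, V, S]
P: fault, evict A, frames [V, S, P]
S: hit
P: hit
R: fault, evict V, frames [S, P, R]
V: fault, evict S, frames [P, R, V]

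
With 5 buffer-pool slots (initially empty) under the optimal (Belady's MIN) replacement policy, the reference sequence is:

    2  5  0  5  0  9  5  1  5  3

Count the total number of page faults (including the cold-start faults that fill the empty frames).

2: miss, frames {2}
5: miss, frames {2,5}
0: miss, frames {2,5,0}
5: hit
0: hit
9: miss, frames {2,5,0,9}
5: hit
1: miss, frames {2,5,0,9,1}
5: hit
3: miss, evict 1, frames {2,5,0,9,3}
Page faults: 6.

6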